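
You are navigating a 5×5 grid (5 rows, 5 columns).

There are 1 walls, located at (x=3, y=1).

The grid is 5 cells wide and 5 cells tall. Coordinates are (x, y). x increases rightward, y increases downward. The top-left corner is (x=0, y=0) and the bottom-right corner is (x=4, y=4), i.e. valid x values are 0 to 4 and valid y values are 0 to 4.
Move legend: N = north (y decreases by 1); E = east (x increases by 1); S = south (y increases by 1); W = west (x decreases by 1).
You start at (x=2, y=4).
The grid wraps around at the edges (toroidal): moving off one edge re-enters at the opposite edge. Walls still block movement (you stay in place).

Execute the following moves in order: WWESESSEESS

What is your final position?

Answer: Final position: (x=4, y=4)

Derivation:
Start: (x=2, y=4)
  W (west): (x=2, y=4) -> (x=1, y=4)
  W (west): (x=1, y=4) -> (x=0, y=4)
  E (east): (x=0, y=4) -> (x=1, y=4)
  S (south): (x=1, y=4) -> (x=1, y=0)
  E (east): (x=1, y=0) -> (x=2, y=0)
  S (south): (x=2, y=0) -> (x=2, y=1)
  S (south): (x=2, y=1) -> (x=2, y=2)
  E (east): (x=2, y=2) -> (x=3, y=2)
  E (east): (x=3, y=2) -> (x=4, y=2)
  S (south): (x=4, y=2) -> (x=4, y=3)
  S (south): (x=4, y=3) -> (x=4, y=4)
Final: (x=4, y=4)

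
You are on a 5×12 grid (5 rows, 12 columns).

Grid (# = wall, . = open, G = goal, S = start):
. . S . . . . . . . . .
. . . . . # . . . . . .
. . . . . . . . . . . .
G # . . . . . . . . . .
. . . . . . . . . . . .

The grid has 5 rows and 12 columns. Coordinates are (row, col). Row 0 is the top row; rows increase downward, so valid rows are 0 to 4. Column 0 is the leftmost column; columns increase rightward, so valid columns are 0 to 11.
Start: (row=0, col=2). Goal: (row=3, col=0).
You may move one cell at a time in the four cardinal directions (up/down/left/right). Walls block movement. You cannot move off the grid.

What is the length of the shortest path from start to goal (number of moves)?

BFS from (row=0, col=2) until reaching (row=3, col=0):
  Distance 0: (row=0, col=2)
  Distance 1: (row=0, col=1), (row=0, col=3), (row=1, col=2)
  Distance 2: (row=0, col=0), (row=0, col=4), (row=1, col=1), (row=1, col=3), (row=2, col=2)
  Distance 3: (row=0, col=5), (row=1, col=0), (row=1, col=4), (row=2, col=1), (row=2, col=3), (row=3, col=2)
  Distance 4: (row=0, col=6), (row=2, col=0), (row=2, col=4), (row=3, col=3), (row=4, col=2)
  Distance 5: (row=0, col=7), (row=1, col=6), (row=2, col=5), (row=3, col=0), (row=3, col=4), (row=4, col=1), (row=4, col=3)  <- goal reached here
One shortest path (5 moves): (row=0, col=2) -> (row=0, col=1) -> (row=0, col=0) -> (row=1, col=0) -> (row=2, col=0) -> (row=3, col=0)

Answer: Shortest path length: 5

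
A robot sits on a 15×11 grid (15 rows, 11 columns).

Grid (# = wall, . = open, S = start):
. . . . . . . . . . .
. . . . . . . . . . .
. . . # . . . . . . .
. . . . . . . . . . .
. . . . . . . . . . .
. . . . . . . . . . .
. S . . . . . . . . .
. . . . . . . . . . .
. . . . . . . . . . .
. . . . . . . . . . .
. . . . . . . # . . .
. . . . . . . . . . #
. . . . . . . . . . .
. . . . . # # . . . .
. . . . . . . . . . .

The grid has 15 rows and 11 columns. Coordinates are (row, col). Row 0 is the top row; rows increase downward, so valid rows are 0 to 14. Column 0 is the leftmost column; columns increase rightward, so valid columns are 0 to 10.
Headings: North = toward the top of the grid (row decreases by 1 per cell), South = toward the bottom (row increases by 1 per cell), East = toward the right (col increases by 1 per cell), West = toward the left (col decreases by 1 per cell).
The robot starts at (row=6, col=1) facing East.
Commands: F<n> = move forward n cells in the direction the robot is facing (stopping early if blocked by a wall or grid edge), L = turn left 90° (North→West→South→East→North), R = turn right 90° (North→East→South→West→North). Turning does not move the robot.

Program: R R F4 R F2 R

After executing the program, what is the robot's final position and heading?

Start: (row=6, col=1), facing East
  R: turn right, now facing South
  R: turn right, now facing West
  F4: move forward 1/4 (blocked), now at (row=6, col=0)
  R: turn right, now facing North
  F2: move forward 2, now at (row=4, col=0)
  R: turn right, now facing East
Final: (row=4, col=0), facing East

Answer: Final position: (row=4, col=0), facing East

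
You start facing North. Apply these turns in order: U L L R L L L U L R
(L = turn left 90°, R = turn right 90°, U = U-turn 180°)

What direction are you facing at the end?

Start: North
  U (U-turn (180°)) -> South
  L (left (90° counter-clockwise)) -> East
  L (left (90° counter-clockwise)) -> North
  R (right (90° clockwise)) -> East
  L (left (90° counter-clockwise)) -> North
  L (left (90° counter-clockwise)) -> West
  L (left (90° counter-clockwise)) -> South
  U (U-turn (180°)) -> North
  L (left (90° counter-clockwise)) -> West
  R (right (90° clockwise)) -> North
Final: North

Answer: Final heading: North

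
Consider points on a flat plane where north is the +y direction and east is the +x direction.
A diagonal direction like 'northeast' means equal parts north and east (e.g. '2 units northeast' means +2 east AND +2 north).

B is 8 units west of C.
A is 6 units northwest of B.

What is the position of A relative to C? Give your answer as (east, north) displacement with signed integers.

Place C at the origin (east=0, north=0).
  B is 8 units west of C: delta (east=-8, north=+0); B at (east=-8, north=0).
  A is 6 units northwest of B: delta (east=-6, north=+6); A at (east=-14, north=6).
Therefore A relative to C: (east=-14, north=6).

Answer: A is at (east=-14, north=6) relative to C.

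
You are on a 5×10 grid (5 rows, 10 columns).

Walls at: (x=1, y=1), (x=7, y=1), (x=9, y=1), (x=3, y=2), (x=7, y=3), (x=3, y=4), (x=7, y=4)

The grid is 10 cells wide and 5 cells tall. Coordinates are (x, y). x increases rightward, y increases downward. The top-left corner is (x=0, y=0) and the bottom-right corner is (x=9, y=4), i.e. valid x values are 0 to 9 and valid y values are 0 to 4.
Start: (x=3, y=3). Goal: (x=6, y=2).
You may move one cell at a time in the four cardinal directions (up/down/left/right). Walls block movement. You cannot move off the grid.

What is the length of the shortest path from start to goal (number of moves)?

BFS from (x=3, y=3) until reaching (x=6, y=2):
  Distance 0: (x=3, y=3)
  Distance 1: (x=2, y=3), (x=4, y=3)
  Distance 2: (x=2, y=2), (x=4, y=2), (x=1, y=3), (x=5, y=3), (x=2, y=4), (x=4, y=4)
  Distance 3: (x=2, y=1), (x=4, y=1), (x=1, y=2), (x=5, y=2), (x=0, y=3), (x=6, y=3), (x=1, y=4), (x=5, y=4)
  Distance 4: (x=2, y=0), (x=4, y=0), (x=3, y=1), (x=5, y=1), (x=0, y=2), (x=6, y=2), (x=0, y=4), (x=6, y=4)  <- goal reached here
One shortest path (4 moves): (x=3, y=3) -> (x=4, y=3) -> (x=5, y=3) -> (x=6, y=3) -> (x=6, y=2)

Answer: Shortest path length: 4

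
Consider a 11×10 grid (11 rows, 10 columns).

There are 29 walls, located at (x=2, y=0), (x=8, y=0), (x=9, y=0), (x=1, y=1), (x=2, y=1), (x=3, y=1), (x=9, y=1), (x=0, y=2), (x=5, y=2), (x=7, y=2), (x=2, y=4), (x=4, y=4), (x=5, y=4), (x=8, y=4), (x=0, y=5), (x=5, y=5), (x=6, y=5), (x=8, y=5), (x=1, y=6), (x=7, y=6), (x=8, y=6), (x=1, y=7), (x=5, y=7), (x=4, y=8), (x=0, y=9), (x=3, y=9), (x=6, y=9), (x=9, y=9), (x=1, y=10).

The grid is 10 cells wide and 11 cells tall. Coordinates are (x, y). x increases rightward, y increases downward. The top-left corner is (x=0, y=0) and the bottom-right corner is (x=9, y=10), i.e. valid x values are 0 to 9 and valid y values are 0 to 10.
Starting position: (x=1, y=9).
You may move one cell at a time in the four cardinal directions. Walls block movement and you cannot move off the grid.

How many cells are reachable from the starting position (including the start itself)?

Answer: Reachable cells: 77

Derivation:
BFS flood-fill from (x=1, y=9):
  Distance 0: (x=1, y=9)
  Distance 1: (x=1, y=8), (x=2, y=9)
  Distance 2: (x=0, y=8), (x=2, y=8), (x=2, y=10)
  Distance 3: (x=0, y=7), (x=2, y=7), (x=3, y=8), (x=3, y=10)
  Distance 4: (x=0, y=6), (x=2, y=6), (x=3, y=7), (x=4, y=10)
  Distance 5: (x=2, y=5), (x=3, y=6), (x=4, y=7), (x=4, y=9), (x=5, y=10)
  Distance 6: (x=1, y=5), (x=3, y=5), (x=4, y=6), (x=5, y=9), (x=6, y=10)
  Distance 7: (x=1, y=4), (x=3, y=4), (x=4, y=5), (x=5, y=6), (x=5, y=8), (x=7, y=10)
  Distance 8: (x=1, y=3), (x=3, y=3), (x=0, y=4), (x=6, y=6), (x=6, y=8), (x=7, y=9), (x=8, y=10)
  Distance 9: (x=1, y=2), (x=3, y=2), (x=0, y=3), (x=2, y=3), (x=4, y=3), (x=6, y=7), (x=7, y=8), (x=8, y=9), (x=9, y=10)
  Distance 10: (x=2, y=2), (x=4, y=2), (x=5, y=3), (x=7, y=7), (x=8, y=8)
  Distance 11: (x=4, y=1), (x=6, y=3), (x=8, y=7), (x=9, y=8)
  Distance 12: (x=4, y=0), (x=5, y=1), (x=6, y=2), (x=7, y=3), (x=6, y=4), (x=9, y=7)
  Distance 13: (x=3, y=0), (x=5, y=0), (x=6, y=1), (x=8, y=3), (x=7, y=4), (x=9, y=6)
  Distance 14: (x=6, y=0), (x=7, y=1), (x=8, y=2), (x=9, y=3), (x=7, y=5), (x=9, y=5)
  Distance 15: (x=7, y=0), (x=8, y=1), (x=9, y=2), (x=9, y=4)
Total reachable: 77 (grid has 81 open cells total)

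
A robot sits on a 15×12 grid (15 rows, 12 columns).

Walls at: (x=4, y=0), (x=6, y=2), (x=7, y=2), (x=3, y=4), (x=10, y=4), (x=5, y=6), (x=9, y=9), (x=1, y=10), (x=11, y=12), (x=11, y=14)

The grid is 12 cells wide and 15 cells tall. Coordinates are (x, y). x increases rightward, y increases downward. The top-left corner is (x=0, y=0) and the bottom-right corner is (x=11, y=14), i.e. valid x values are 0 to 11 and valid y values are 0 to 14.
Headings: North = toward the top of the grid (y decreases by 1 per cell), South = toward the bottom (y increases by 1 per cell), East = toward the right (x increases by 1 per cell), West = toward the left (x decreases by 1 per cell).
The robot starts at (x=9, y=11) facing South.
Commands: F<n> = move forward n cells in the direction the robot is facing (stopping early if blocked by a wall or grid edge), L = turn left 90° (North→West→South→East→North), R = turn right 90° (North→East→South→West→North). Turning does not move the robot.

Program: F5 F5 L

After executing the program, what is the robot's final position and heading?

Answer: Final position: (x=9, y=14), facing East

Derivation:
Start: (x=9, y=11), facing South
  F5: move forward 3/5 (blocked), now at (x=9, y=14)
  F5: move forward 0/5 (blocked), now at (x=9, y=14)
  L: turn left, now facing East
Final: (x=9, y=14), facing East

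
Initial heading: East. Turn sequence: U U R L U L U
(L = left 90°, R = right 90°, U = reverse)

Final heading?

Answer: Final heading: North

Derivation:
Start: East
  U (U-turn (180°)) -> West
  U (U-turn (180°)) -> East
  R (right (90° clockwise)) -> South
  L (left (90° counter-clockwise)) -> East
  U (U-turn (180°)) -> West
  L (left (90° counter-clockwise)) -> South
  U (U-turn (180°)) -> North
Final: North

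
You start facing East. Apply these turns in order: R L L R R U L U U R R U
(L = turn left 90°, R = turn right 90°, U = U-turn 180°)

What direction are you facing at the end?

Start: East
  R (right (90° clockwise)) -> South
  L (left (90° counter-clockwise)) -> East
  L (left (90° counter-clockwise)) -> North
  R (right (90° clockwise)) -> East
  R (right (90° clockwise)) -> South
  U (U-turn (180°)) -> North
  L (left (90° counter-clockwise)) -> West
  U (U-turn (180°)) -> East
  U (U-turn (180°)) -> West
  R (right (90° clockwise)) -> North
  R (right (90° clockwise)) -> East
  U (U-turn (180°)) -> West
Final: West

Answer: Final heading: West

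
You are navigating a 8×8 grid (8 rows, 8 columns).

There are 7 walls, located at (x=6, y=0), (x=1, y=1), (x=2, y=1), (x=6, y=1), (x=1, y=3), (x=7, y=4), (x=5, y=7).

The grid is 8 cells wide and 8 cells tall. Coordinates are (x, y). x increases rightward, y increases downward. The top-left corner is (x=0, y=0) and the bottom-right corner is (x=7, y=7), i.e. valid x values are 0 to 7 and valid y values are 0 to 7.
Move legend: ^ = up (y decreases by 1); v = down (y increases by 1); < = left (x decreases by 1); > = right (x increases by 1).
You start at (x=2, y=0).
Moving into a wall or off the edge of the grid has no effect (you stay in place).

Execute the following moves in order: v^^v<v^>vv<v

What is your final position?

Answer: Final position: (x=1, y=0)

Derivation:
Start: (x=2, y=0)
  v (down): blocked, stay at (x=2, y=0)
  ^ (up): blocked, stay at (x=2, y=0)
  ^ (up): blocked, stay at (x=2, y=0)
  v (down): blocked, stay at (x=2, y=0)
  < (left): (x=2, y=0) -> (x=1, y=0)
  v (down): blocked, stay at (x=1, y=0)
  ^ (up): blocked, stay at (x=1, y=0)
  > (right): (x=1, y=0) -> (x=2, y=0)
  v (down): blocked, stay at (x=2, y=0)
  v (down): blocked, stay at (x=2, y=0)
  < (left): (x=2, y=0) -> (x=1, y=0)
  v (down): blocked, stay at (x=1, y=0)
Final: (x=1, y=0)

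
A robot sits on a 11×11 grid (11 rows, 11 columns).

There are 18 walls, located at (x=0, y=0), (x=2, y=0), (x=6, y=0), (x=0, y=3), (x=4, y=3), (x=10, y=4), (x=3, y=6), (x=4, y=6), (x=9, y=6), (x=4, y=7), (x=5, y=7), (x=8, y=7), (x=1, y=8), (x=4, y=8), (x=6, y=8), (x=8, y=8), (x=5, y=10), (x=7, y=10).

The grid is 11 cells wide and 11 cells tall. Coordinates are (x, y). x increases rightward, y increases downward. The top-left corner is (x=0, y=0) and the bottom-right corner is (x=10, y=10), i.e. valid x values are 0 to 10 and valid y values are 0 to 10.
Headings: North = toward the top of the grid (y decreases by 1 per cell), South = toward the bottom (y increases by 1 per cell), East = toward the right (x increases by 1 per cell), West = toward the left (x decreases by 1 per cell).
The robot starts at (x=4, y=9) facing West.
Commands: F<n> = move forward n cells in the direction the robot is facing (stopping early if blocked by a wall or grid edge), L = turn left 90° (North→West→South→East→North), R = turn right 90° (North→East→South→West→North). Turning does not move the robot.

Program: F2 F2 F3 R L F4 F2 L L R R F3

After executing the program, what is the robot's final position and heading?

Answer: Final position: (x=0, y=9), facing West

Derivation:
Start: (x=4, y=9), facing West
  F2: move forward 2, now at (x=2, y=9)
  F2: move forward 2, now at (x=0, y=9)
  F3: move forward 0/3 (blocked), now at (x=0, y=9)
  R: turn right, now facing North
  L: turn left, now facing West
  F4: move forward 0/4 (blocked), now at (x=0, y=9)
  F2: move forward 0/2 (blocked), now at (x=0, y=9)
  L: turn left, now facing South
  L: turn left, now facing East
  R: turn right, now facing South
  R: turn right, now facing West
  F3: move forward 0/3 (blocked), now at (x=0, y=9)
Final: (x=0, y=9), facing West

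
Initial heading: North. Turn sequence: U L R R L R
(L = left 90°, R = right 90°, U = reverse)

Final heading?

Answer: Final heading: West

Derivation:
Start: North
  U (U-turn (180°)) -> South
  L (left (90° counter-clockwise)) -> East
  R (right (90° clockwise)) -> South
  R (right (90° clockwise)) -> West
  L (left (90° counter-clockwise)) -> South
  R (right (90° clockwise)) -> West
Final: West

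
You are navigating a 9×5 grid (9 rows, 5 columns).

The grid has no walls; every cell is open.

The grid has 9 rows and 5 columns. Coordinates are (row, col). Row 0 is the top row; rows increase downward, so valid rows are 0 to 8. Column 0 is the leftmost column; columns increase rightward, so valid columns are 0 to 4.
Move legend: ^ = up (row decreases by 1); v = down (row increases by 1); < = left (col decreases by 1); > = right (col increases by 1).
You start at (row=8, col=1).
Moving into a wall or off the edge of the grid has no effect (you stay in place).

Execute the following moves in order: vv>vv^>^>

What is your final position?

Start: (row=8, col=1)
  v (down): blocked, stay at (row=8, col=1)
  v (down): blocked, stay at (row=8, col=1)
  > (right): (row=8, col=1) -> (row=8, col=2)
  v (down): blocked, stay at (row=8, col=2)
  v (down): blocked, stay at (row=8, col=2)
  ^ (up): (row=8, col=2) -> (row=7, col=2)
  > (right): (row=7, col=2) -> (row=7, col=3)
  ^ (up): (row=7, col=3) -> (row=6, col=3)
  > (right): (row=6, col=3) -> (row=6, col=4)
Final: (row=6, col=4)

Answer: Final position: (row=6, col=4)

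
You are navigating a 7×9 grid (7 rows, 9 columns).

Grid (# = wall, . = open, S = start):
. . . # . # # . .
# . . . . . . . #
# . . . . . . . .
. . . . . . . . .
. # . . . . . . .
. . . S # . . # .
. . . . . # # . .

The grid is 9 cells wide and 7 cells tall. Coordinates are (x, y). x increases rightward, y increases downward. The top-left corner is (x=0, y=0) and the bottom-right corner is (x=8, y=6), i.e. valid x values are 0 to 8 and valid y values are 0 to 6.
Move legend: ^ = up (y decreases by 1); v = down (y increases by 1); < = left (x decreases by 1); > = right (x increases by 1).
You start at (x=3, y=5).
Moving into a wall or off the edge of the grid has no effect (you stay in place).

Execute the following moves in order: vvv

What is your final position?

Start: (x=3, y=5)
  v (down): (x=3, y=5) -> (x=3, y=6)
  v (down): blocked, stay at (x=3, y=6)
  v (down): blocked, stay at (x=3, y=6)
Final: (x=3, y=6)

Answer: Final position: (x=3, y=6)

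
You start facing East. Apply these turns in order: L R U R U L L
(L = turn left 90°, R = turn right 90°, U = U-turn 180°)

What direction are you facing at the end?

Start: East
  L (left (90° counter-clockwise)) -> North
  R (right (90° clockwise)) -> East
  U (U-turn (180°)) -> West
  R (right (90° clockwise)) -> North
  U (U-turn (180°)) -> South
  L (left (90° counter-clockwise)) -> East
  L (left (90° counter-clockwise)) -> North
Final: North

Answer: Final heading: North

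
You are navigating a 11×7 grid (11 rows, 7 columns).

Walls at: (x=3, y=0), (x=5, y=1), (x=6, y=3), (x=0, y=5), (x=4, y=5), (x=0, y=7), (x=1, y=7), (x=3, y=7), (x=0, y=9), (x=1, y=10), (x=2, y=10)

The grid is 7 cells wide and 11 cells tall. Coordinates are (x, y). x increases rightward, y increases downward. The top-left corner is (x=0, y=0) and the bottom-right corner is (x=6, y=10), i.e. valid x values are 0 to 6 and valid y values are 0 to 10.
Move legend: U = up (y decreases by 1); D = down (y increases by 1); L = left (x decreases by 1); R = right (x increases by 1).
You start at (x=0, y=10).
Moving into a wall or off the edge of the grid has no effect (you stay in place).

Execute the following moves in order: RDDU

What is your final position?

Answer: Final position: (x=0, y=10)

Derivation:
Start: (x=0, y=10)
  R (right): blocked, stay at (x=0, y=10)
  D (down): blocked, stay at (x=0, y=10)
  D (down): blocked, stay at (x=0, y=10)
  U (up): blocked, stay at (x=0, y=10)
Final: (x=0, y=10)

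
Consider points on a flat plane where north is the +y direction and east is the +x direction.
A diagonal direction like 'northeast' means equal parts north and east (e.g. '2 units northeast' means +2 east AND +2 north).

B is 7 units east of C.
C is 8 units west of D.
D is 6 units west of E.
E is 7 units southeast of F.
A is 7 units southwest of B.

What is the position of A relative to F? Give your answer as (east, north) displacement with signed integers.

Place F at the origin (east=0, north=0).
  E is 7 units southeast of F: delta (east=+7, north=-7); E at (east=7, north=-7).
  D is 6 units west of E: delta (east=-6, north=+0); D at (east=1, north=-7).
  C is 8 units west of D: delta (east=-8, north=+0); C at (east=-7, north=-7).
  B is 7 units east of C: delta (east=+7, north=+0); B at (east=0, north=-7).
  A is 7 units southwest of B: delta (east=-7, north=-7); A at (east=-7, north=-14).
Therefore A relative to F: (east=-7, north=-14).

Answer: A is at (east=-7, north=-14) relative to F.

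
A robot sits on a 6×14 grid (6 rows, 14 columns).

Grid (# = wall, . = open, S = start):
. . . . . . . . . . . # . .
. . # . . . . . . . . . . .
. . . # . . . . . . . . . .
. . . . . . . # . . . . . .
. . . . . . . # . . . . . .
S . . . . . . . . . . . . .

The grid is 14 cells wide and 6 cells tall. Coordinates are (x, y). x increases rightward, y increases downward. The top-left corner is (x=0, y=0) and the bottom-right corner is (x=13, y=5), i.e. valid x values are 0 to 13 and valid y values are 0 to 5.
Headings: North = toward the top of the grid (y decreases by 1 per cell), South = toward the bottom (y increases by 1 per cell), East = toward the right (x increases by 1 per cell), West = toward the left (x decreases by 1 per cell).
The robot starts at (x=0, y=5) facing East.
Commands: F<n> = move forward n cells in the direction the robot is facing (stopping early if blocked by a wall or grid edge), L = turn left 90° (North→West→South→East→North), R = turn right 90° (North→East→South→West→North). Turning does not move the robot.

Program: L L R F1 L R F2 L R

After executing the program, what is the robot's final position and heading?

Start: (x=0, y=5), facing East
  L: turn left, now facing North
  L: turn left, now facing West
  R: turn right, now facing North
  F1: move forward 1, now at (x=0, y=4)
  L: turn left, now facing West
  R: turn right, now facing North
  F2: move forward 2, now at (x=0, y=2)
  L: turn left, now facing West
  R: turn right, now facing North
Final: (x=0, y=2), facing North

Answer: Final position: (x=0, y=2), facing North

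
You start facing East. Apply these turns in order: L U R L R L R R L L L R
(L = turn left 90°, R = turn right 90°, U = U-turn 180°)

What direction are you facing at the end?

Start: East
  L (left (90° counter-clockwise)) -> North
  U (U-turn (180°)) -> South
  R (right (90° clockwise)) -> West
  L (left (90° counter-clockwise)) -> South
  R (right (90° clockwise)) -> West
  L (left (90° counter-clockwise)) -> South
  R (right (90° clockwise)) -> West
  R (right (90° clockwise)) -> North
  L (left (90° counter-clockwise)) -> West
  L (left (90° counter-clockwise)) -> South
  L (left (90° counter-clockwise)) -> East
  R (right (90° clockwise)) -> South
Final: South

Answer: Final heading: South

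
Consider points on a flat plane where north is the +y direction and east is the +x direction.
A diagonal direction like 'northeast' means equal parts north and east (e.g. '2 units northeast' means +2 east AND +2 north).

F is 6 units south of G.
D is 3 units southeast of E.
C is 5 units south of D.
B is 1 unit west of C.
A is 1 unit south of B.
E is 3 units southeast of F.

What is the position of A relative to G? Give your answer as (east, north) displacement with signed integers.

Place G at the origin (east=0, north=0).
  F is 6 units south of G: delta (east=+0, north=-6); F at (east=0, north=-6).
  E is 3 units southeast of F: delta (east=+3, north=-3); E at (east=3, north=-9).
  D is 3 units southeast of E: delta (east=+3, north=-3); D at (east=6, north=-12).
  C is 5 units south of D: delta (east=+0, north=-5); C at (east=6, north=-17).
  B is 1 unit west of C: delta (east=-1, north=+0); B at (east=5, north=-17).
  A is 1 unit south of B: delta (east=+0, north=-1); A at (east=5, north=-18).
Therefore A relative to G: (east=5, north=-18).

Answer: A is at (east=5, north=-18) relative to G.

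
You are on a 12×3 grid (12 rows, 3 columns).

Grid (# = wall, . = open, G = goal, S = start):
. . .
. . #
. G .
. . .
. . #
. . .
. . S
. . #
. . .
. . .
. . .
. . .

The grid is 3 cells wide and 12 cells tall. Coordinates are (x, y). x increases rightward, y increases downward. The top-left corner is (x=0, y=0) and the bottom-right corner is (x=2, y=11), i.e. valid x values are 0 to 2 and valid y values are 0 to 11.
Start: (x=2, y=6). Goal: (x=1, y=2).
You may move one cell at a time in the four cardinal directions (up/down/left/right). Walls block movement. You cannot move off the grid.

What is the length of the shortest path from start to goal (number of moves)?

BFS from (x=2, y=6) until reaching (x=1, y=2):
  Distance 0: (x=2, y=6)
  Distance 1: (x=2, y=5), (x=1, y=6)
  Distance 2: (x=1, y=5), (x=0, y=6), (x=1, y=7)
  Distance 3: (x=1, y=4), (x=0, y=5), (x=0, y=7), (x=1, y=8)
  Distance 4: (x=1, y=3), (x=0, y=4), (x=0, y=8), (x=2, y=8), (x=1, y=9)
  Distance 5: (x=1, y=2), (x=0, y=3), (x=2, y=3), (x=0, y=9), (x=2, y=9), (x=1, y=10)  <- goal reached here
One shortest path (5 moves): (x=2, y=6) -> (x=1, y=6) -> (x=1, y=5) -> (x=1, y=4) -> (x=1, y=3) -> (x=1, y=2)

Answer: Shortest path length: 5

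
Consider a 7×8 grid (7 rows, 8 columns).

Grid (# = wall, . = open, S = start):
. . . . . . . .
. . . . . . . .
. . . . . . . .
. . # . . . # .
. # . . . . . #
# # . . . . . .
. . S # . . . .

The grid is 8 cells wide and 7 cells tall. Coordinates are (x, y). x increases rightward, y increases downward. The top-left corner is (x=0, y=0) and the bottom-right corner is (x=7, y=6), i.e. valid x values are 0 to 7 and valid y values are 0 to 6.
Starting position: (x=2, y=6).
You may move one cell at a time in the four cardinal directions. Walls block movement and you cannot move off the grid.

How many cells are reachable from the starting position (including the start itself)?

Answer: Reachable cells: 49

Derivation:
BFS flood-fill from (x=2, y=6):
  Distance 0: (x=2, y=6)
  Distance 1: (x=2, y=5), (x=1, y=6)
  Distance 2: (x=2, y=4), (x=3, y=5), (x=0, y=6)
  Distance 3: (x=3, y=4), (x=4, y=5)
  Distance 4: (x=3, y=3), (x=4, y=4), (x=5, y=5), (x=4, y=6)
  Distance 5: (x=3, y=2), (x=4, y=3), (x=5, y=4), (x=6, y=5), (x=5, y=6)
  Distance 6: (x=3, y=1), (x=2, y=2), (x=4, y=2), (x=5, y=3), (x=6, y=4), (x=7, y=5), (x=6, y=6)
  Distance 7: (x=3, y=0), (x=2, y=1), (x=4, y=1), (x=1, y=2), (x=5, y=2), (x=7, y=6)
  Distance 8: (x=2, y=0), (x=4, y=0), (x=1, y=1), (x=5, y=1), (x=0, y=2), (x=6, y=2), (x=1, y=3)
  Distance 9: (x=1, y=0), (x=5, y=0), (x=0, y=1), (x=6, y=1), (x=7, y=2), (x=0, y=3)
  Distance 10: (x=0, y=0), (x=6, y=0), (x=7, y=1), (x=7, y=3), (x=0, y=4)
  Distance 11: (x=7, y=0)
Total reachable: 49 (grid has 49 open cells total)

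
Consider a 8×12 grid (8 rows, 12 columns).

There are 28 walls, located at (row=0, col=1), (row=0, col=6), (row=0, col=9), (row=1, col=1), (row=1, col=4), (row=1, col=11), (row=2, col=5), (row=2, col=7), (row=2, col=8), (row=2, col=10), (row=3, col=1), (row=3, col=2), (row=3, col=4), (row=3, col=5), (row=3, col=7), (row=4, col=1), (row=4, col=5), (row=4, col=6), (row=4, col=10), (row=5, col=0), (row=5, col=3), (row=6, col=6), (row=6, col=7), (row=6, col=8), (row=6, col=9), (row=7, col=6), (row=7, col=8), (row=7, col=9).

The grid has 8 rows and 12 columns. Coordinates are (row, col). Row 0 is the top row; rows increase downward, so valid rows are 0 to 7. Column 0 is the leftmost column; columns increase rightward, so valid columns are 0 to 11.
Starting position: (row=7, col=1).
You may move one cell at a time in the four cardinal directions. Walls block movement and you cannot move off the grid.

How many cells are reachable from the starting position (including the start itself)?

Answer: Reachable cells: 67

Derivation:
BFS flood-fill from (row=7, col=1):
  Distance 0: (row=7, col=1)
  Distance 1: (row=6, col=1), (row=7, col=0), (row=7, col=2)
  Distance 2: (row=5, col=1), (row=6, col=0), (row=6, col=2), (row=7, col=3)
  Distance 3: (row=5, col=2), (row=6, col=3), (row=7, col=4)
  Distance 4: (row=4, col=2), (row=6, col=4), (row=7, col=5)
  Distance 5: (row=4, col=3), (row=5, col=4), (row=6, col=5)
  Distance 6: (row=3, col=3), (row=4, col=4), (row=5, col=5)
  Distance 7: (row=2, col=3), (row=5, col=6)
  Distance 8: (row=1, col=3), (row=2, col=2), (row=2, col=4), (row=5, col=7)
  Distance 9: (row=0, col=3), (row=1, col=2), (row=2, col=1), (row=4, col=7), (row=5, col=8)
  Distance 10: (row=0, col=2), (row=0, col=4), (row=2, col=0), (row=4, col=8), (row=5, col=9)
  Distance 11: (row=0, col=5), (row=1, col=0), (row=3, col=0), (row=3, col=8), (row=4, col=9), (row=5, col=10)
  Distance 12: (row=0, col=0), (row=1, col=5), (row=3, col=9), (row=4, col=0), (row=5, col=11), (row=6, col=10)
  Distance 13: (row=1, col=6), (row=2, col=9), (row=3, col=10), (row=4, col=11), (row=6, col=11), (row=7, col=10)
  Distance 14: (row=1, col=7), (row=1, col=9), (row=2, col=6), (row=3, col=11), (row=7, col=11)
  Distance 15: (row=0, col=7), (row=1, col=8), (row=1, col=10), (row=2, col=11), (row=3, col=6)
  Distance 16: (row=0, col=8), (row=0, col=10)
  Distance 17: (row=0, col=11)
Total reachable: 67 (grid has 68 open cells total)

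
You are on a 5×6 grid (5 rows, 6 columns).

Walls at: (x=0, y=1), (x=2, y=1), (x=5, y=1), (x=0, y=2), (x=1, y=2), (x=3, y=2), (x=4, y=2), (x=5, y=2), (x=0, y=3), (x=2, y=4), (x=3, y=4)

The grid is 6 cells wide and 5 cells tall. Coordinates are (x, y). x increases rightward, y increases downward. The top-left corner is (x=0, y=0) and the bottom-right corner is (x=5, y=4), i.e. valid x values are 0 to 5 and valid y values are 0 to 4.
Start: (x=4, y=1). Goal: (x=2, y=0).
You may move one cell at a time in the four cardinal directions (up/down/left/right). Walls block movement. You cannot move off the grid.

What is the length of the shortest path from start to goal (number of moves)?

BFS from (x=4, y=1) until reaching (x=2, y=0):
  Distance 0: (x=4, y=1)
  Distance 1: (x=4, y=0), (x=3, y=1)
  Distance 2: (x=3, y=0), (x=5, y=0)
  Distance 3: (x=2, y=0)  <- goal reached here
One shortest path (3 moves): (x=4, y=1) -> (x=3, y=1) -> (x=3, y=0) -> (x=2, y=0)

Answer: Shortest path length: 3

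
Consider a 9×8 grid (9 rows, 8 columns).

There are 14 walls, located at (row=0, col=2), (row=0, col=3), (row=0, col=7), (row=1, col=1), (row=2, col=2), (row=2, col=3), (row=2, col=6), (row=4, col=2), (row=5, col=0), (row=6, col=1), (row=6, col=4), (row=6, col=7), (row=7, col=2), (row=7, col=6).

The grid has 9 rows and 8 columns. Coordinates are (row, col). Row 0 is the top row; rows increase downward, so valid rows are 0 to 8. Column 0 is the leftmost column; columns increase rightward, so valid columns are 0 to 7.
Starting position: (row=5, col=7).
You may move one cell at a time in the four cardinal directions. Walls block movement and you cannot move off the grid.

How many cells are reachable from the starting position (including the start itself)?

BFS flood-fill from (row=5, col=7):
  Distance 0: (row=5, col=7)
  Distance 1: (row=4, col=7), (row=5, col=6)
  Distance 2: (row=3, col=7), (row=4, col=6), (row=5, col=5), (row=6, col=6)
  Distance 3: (row=2, col=7), (row=3, col=6), (row=4, col=5), (row=5, col=4), (row=6, col=5)
  Distance 4: (row=1, col=7), (row=3, col=5), (row=4, col=4), (row=5, col=3), (row=7, col=5)
  Distance 5: (row=1, col=6), (row=2, col=5), (row=3, col=4), (row=4, col=3), (row=5, col=2), (row=6, col=3), (row=7, col=4), (row=8, col=5)
  Distance 6: (row=0, col=6), (row=1, col=5), (row=2, col=4), (row=3, col=3), (row=5, col=1), (row=6, col=2), (row=7, col=3), (row=8, col=4), (row=8, col=6)
  Distance 7: (row=0, col=5), (row=1, col=4), (row=3, col=2), (row=4, col=1), (row=8, col=3), (row=8, col=7)
  Distance 8: (row=0, col=4), (row=1, col=3), (row=3, col=1), (row=4, col=0), (row=7, col=7), (row=8, col=2)
  Distance 9: (row=1, col=2), (row=2, col=1), (row=3, col=0), (row=8, col=1)
  Distance 10: (row=2, col=0), (row=7, col=1), (row=8, col=0)
  Distance 11: (row=1, col=0), (row=7, col=0)
  Distance 12: (row=0, col=0), (row=6, col=0)
  Distance 13: (row=0, col=1)
Total reachable: 58 (grid has 58 open cells total)

Answer: Reachable cells: 58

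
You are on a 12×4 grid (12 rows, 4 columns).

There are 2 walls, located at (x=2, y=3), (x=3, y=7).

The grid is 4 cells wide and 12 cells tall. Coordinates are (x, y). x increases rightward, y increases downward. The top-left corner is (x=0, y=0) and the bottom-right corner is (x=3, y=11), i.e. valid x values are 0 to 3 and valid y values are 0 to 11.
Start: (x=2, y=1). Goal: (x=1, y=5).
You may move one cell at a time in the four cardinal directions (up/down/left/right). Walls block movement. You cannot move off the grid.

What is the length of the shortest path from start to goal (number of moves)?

Answer: Shortest path length: 5

Derivation:
BFS from (x=2, y=1) until reaching (x=1, y=5):
  Distance 0: (x=2, y=1)
  Distance 1: (x=2, y=0), (x=1, y=1), (x=3, y=1), (x=2, y=2)
  Distance 2: (x=1, y=0), (x=3, y=0), (x=0, y=1), (x=1, y=2), (x=3, y=2)
  Distance 3: (x=0, y=0), (x=0, y=2), (x=1, y=3), (x=3, y=3)
  Distance 4: (x=0, y=3), (x=1, y=4), (x=3, y=4)
  Distance 5: (x=0, y=4), (x=2, y=4), (x=1, y=5), (x=3, y=5)  <- goal reached here
One shortest path (5 moves): (x=2, y=1) -> (x=1, y=1) -> (x=1, y=2) -> (x=1, y=3) -> (x=1, y=4) -> (x=1, y=5)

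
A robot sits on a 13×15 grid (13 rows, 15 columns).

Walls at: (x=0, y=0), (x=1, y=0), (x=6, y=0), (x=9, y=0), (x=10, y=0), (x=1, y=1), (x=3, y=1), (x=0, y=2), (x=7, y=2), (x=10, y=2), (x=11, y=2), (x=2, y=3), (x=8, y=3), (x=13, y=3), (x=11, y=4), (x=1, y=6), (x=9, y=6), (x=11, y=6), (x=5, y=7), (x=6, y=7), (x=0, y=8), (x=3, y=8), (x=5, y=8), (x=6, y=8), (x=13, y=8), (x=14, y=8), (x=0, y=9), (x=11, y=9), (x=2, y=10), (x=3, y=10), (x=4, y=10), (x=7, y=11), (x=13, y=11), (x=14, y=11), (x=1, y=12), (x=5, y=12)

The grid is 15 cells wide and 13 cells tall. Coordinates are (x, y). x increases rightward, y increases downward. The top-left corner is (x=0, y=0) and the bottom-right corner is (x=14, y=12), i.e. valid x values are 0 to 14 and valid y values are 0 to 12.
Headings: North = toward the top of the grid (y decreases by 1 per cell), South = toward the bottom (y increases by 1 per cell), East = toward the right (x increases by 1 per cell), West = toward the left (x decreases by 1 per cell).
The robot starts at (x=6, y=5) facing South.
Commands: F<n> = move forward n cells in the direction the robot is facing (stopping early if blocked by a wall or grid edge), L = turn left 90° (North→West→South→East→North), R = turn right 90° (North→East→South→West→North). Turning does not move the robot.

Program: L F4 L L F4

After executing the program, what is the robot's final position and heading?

Answer: Final position: (x=6, y=5), facing West

Derivation:
Start: (x=6, y=5), facing South
  L: turn left, now facing East
  F4: move forward 4, now at (x=10, y=5)
  L: turn left, now facing North
  L: turn left, now facing West
  F4: move forward 4, now at (x=6, y=5)
Final: (x=6, y=5), facing West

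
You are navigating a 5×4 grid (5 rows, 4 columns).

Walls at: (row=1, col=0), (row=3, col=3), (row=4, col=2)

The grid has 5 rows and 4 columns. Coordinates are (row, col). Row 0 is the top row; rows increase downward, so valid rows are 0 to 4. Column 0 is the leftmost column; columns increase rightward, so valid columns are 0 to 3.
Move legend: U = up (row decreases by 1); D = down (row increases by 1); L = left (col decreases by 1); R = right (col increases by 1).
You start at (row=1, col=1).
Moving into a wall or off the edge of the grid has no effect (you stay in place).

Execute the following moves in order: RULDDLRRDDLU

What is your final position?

Answer: Final position: (row=2, col=1)

Derivation:
Start: (row=1, col=1)
  R (right): (row=1, col=1) -> (row=1, col=2)
  U (up): (row=1, col=2) -> (row=0, col=2)
  L (left): (row=0, col=2) -> (row=0, col=1)
  D (down): (row=0, col=1) -> (row=1, col=1)
  D (down): (row=1, col=1) -> (row=2, col=1)
  L (left): (row=2, col=1) -> (row=2, col=0)
  R (right): (row=2, col=0) -> (row=2, col=1)
  R (right): (row=2, col=1) -> (row=2, col=2)
  D (down): (row=2, col=2) -> (row=3, col=2)
  D (down): blocked, stay at (row=3, col=2)
  L (left): (row=3, col=2) -> (row=3, col=1)
  U (up): (row=3, col=1) -> (row=2, col=1)
Final: (row=2, col=1)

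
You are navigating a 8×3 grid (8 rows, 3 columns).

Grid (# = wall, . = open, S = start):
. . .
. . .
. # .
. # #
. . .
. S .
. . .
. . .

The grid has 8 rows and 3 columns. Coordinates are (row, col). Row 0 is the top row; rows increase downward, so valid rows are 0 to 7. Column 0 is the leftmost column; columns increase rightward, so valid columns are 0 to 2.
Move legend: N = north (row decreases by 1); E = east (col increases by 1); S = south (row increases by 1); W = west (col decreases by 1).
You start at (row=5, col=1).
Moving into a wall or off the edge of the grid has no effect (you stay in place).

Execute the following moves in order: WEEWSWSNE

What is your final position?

Start: (row=5, col=1)
  W (west): (row=5, col=1) -> (row=5, col=0)
  E (east): (row=5, col=0) -> (row=5, col=1)
  E (east): (row=5, col=1) -> (row=5, col=2)
  W (west): (row=5, col=2) -> (row=5, col=1)
  S (south): (row=5, col=1) -> (row=6, col=1)
  W (west): (row=6, col=1) -> (row=6, col=0)
  S (south): (row=6, col=0) -> (row=7, col=0)
  N (north): (row=7, col=0) -> (row=6, col=0)
  E (east): (row=6, col=0) -> (row=6, col=1)
Final: (row=6, col=1)

Answer: Final position: (row=6, col=1)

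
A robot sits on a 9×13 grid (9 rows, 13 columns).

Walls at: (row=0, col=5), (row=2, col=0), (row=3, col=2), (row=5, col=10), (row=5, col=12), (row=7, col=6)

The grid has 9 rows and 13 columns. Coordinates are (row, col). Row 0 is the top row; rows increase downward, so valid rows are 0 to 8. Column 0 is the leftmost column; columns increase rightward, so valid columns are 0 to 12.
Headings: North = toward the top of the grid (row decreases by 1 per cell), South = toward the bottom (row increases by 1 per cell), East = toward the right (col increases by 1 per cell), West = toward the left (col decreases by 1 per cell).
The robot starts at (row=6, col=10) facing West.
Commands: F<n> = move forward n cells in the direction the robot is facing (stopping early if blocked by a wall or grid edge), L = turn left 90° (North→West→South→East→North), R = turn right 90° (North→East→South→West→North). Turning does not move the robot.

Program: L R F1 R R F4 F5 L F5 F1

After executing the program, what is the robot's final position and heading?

Answer: Final position: (row=6, col=12), facing North

Derivation:
Start: (row=6, col=10), facing West
  L: turn left, now facing South
  R: turn right, now facing West
  F1: move forward 1, now at (row=6, col=9)
  R: turn right, now facing North
  R: turn right, now facing East
  F4: move forward 3/4 (blocked), now at (row=6, col=12)
  F5: move forward 0/5 (blocked), now at (row=6, col=12)
  L: turn left, now facing North
  F5: move forward 0/5 (blocked), now at (row=6, col=12)
  F1: move forward 0/1 (blocked), now at (row=6, col=12)
Final: (row=6, col=12), facing North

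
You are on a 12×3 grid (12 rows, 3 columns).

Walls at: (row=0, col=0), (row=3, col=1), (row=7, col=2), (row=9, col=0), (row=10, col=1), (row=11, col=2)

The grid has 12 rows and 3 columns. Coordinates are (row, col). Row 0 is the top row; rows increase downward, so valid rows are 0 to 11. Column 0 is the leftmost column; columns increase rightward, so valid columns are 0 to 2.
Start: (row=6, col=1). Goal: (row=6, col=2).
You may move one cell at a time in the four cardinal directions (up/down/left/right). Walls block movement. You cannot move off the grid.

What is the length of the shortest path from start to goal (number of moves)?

BFS from (row=6, col=1) until reaching (row=6, col=2):
  Distance 0: (row=6, col=1)
  Distance 1: (row=5, col=1), (row=6, col=0), (row=6, col=2), (row=7, col=1)  <- goal reached here
One shortest path (1 moves): (row=6, col=1) -> (row=6, col=2)

Answer: Shortest path length: 1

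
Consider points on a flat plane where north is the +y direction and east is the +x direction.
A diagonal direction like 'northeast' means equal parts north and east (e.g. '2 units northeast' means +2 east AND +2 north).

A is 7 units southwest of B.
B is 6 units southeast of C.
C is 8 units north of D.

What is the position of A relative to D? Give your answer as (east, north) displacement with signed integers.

Place D at the origin (east=0, north=0).
  C is 8 units north of D: delta (east=+0, north=+8); C at (east=0, north=8).
  B is 6 units southeast of C: delta (east=+6, north=-6); B at (east=6, north=2).
  A is 7 units southwest of B: delta (east=-7, north=-7); A at (east=-1, north=-5).
Therefore A relative to D: (east=-1, north=-5).

Answer: A is at (east=-1, north=-5) relative to D.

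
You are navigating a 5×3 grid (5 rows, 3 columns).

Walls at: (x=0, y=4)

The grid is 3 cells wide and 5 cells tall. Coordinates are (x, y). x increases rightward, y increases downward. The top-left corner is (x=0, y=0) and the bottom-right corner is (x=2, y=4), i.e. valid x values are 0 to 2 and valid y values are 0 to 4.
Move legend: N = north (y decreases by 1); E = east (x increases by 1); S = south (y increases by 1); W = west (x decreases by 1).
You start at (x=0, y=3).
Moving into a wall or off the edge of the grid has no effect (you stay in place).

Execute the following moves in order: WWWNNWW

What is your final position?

Start: (x=0, y=3)
  [×3]W (west): blocked, stay at (x=0, y=3)
  N (north): (x=0, y=3) -> (x=0, y=2)
  N (north): (x=0, y=2) -> (x=0, y=1)
  W (west): blocked, stay at (x=0, y=1)
  W (west): blocked, stay at (x=0, y=1)
Final: (x=0, y=1)

Answer: Final position: (x=0, y=1)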